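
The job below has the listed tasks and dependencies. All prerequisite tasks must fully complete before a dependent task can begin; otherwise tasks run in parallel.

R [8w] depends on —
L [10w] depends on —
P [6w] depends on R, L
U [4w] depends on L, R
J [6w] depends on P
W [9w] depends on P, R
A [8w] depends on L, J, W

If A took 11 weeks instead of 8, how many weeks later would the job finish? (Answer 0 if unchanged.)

3

Actual critical path: L→P→W→A = 10+6+9+8 = 33 ⇒ 33 weeks.
Since A is critical, the +3 change carries straight to that chain (now 36 weeks).
No other chain overtakes it, so the finish is 36 weeks.
Change in finish: 36 − 33 = +3 weeks.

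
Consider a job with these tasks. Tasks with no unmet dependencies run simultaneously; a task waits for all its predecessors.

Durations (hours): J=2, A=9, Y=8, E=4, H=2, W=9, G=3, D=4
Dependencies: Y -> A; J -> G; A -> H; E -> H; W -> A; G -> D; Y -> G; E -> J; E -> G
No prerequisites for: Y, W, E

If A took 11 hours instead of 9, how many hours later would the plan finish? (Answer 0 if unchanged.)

Actual critical path: W→A→H = 9+9+2 = 20 ⇒ 20 hours.
A lies on that path, so at 11 hours the path becomes 22 hours.
That remains the longest chain; total 22 hours.
Change in finish: 22 − 20 = +2 hours.

2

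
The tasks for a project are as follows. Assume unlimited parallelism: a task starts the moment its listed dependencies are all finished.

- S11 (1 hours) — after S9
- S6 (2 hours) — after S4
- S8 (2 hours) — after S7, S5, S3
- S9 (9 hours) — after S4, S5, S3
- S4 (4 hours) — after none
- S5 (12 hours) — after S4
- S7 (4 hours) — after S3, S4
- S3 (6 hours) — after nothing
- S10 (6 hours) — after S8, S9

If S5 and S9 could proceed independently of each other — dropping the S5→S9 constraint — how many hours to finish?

24

Before: longest chain S4→S5→S9→S10 = 4+12+9+6 = 31, finish 31.
Without S5→S9, S9's earliest start moves from 16 to 6.
The longest chain is now S4→S5→S8→S10 = 4+12+2+6 = 24, so the job takes 24 hours.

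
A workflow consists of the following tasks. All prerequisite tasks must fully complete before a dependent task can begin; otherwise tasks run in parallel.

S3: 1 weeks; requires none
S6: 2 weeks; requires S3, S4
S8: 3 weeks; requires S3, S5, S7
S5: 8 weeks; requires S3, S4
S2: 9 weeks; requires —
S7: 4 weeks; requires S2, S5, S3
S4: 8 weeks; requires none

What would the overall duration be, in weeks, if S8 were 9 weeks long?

29

The binding path is S4→S5→S7→S8 = 8+8+4+3 = 23; finish at 23 weeks.
Since S8 is critical, the +6 change carries straight to that chain (now 29 weeks).
The critical path is still S4→S5→S7→S8; finish is now 29 weeks.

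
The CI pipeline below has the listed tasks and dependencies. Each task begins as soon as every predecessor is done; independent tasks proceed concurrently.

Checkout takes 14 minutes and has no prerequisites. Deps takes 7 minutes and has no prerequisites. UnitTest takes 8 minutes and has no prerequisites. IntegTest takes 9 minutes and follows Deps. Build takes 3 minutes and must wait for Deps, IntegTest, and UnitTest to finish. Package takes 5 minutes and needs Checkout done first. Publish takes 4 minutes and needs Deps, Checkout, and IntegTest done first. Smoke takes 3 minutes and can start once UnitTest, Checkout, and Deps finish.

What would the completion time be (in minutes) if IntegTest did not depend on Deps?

19

Before: longest chain Deps→IntegTest→Publish = 7+9+4 = 20, finish 20.
Without Deps→IntegTest, IntegTest's earliest start moves from 7 to 0.
The longest chain is now Checkout→Package = 14+5 = 19, so the job takes 19 minutes.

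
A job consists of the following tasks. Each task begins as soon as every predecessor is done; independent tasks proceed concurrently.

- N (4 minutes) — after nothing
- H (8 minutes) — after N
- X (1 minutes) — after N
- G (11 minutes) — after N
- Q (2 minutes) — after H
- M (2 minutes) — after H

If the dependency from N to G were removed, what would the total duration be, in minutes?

With the dependency in place, N→G = 4+11 = 15 sets the finish at 15 minutes.
Without N→G, G's earliest start moves from 4 to 0.
New critical path: N→H→Q = 4+8+2 = 14 ⇒ 14 minutes.

14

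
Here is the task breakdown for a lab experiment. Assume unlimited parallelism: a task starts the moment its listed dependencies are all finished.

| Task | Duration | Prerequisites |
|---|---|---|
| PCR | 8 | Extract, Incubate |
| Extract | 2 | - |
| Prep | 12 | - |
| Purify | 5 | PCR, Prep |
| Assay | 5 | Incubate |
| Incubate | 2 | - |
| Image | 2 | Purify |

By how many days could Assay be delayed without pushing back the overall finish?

12

Critical path: Prep→Purify→Image = 12+5+2 = 19, so the finish is 19 days.
Longest path through Assay: 7 days (earliest finish 7, latest finish 19).
Float = 19 − 7 = 12.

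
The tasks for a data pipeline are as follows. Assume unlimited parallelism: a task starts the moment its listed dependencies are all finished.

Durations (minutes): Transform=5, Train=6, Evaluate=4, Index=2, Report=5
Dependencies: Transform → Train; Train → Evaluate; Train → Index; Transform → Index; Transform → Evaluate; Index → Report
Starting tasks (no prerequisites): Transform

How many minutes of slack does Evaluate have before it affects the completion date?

Transform→Train→Index→Report = 5+6+2+5 = 18 sets the makespan at 18 minutes.
Evaluate finishes as early as 15 and must finish by 18.
Float = 18 − 15 = 3.

3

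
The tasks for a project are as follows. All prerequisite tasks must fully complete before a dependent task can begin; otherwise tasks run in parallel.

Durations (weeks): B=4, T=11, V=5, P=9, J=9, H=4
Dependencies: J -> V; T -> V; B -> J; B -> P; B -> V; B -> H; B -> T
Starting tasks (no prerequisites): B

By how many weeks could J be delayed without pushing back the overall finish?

Critical path: B→T→V = 4+11+5 = 20, so the finish is 20 weeks.
J finishes as early as 13 and must finish by 15.
So J can slip 15 − 13 = 2 weeks.

2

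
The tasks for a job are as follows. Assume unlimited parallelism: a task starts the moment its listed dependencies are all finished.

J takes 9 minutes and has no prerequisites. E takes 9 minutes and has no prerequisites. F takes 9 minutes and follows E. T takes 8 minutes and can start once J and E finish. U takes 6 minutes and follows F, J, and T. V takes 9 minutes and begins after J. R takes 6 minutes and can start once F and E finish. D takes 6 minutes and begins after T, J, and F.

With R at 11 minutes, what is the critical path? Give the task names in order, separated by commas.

Baseline: E→F→R = 9+9+6 = 24 → 24 minutes.
R is on the critical path; changing it to 11 makes that path 29 minutes.
That remains the longest chain; total 29 minutes.

E, F, R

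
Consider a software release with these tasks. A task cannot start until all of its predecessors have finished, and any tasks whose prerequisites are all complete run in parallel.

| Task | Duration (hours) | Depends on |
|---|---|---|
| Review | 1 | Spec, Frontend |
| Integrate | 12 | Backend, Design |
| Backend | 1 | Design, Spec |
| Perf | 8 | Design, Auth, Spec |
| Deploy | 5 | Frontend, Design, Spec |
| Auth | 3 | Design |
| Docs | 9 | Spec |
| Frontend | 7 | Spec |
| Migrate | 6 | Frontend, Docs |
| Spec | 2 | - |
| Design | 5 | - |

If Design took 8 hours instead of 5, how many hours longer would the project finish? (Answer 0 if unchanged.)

Baseline: Design→Backend→Integrate = 5+1+12 = 18 → 18 hours.
Design lies on that path, so at 8 hours the path becomes 21 hours.
That remains the longest chain; total 21 hours.
Change in finish: 21 − 18 = +3 hours.

3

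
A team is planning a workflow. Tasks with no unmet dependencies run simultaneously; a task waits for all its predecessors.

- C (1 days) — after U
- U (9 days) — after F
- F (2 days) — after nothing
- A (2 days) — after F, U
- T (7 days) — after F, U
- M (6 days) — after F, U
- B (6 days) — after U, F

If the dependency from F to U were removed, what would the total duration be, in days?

16

Original critical path: F→U→T = 2+9+7 = 18 ⇒ 18 days.
Without F→U, U's earliest start moves from 2 to 0.
After: U→T = 9+7 = 16 → 16 days.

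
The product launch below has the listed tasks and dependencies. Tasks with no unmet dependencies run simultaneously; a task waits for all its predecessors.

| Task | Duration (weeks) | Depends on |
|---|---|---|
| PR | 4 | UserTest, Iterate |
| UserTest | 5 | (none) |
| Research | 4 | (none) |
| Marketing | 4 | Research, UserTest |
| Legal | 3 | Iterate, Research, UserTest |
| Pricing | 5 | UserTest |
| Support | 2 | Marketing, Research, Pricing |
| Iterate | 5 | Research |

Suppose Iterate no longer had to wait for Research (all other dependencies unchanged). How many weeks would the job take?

With the dependency in place, Research→Iterate→PR = 4+5+4 = 13 sets the finish at 13 weeks.
Without Research→Iterate, Iterate's earliest start moves from 4 to 0.
The longest chain is now UserTest→Pricing→Support = 5+5+2 = 12, so the job takes 12 weeks.

12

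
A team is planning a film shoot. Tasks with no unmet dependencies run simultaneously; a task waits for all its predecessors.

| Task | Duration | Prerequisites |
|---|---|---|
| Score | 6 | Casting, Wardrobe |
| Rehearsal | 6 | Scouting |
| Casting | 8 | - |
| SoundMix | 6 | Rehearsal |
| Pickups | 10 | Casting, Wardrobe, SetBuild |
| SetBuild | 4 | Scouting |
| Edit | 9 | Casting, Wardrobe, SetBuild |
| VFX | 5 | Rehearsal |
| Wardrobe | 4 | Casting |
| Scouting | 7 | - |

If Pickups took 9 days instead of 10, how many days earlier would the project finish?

1

The binding path is Casting→Wardrobe→Pickups = 8+4+10 = 22; finish at 22 days.
Since Pickups is critical, the -1 change carries straight to that chain (now 21 days).
That remains the longest chain; total 21 days.
Change in finish: 21 − 22 = -1 days.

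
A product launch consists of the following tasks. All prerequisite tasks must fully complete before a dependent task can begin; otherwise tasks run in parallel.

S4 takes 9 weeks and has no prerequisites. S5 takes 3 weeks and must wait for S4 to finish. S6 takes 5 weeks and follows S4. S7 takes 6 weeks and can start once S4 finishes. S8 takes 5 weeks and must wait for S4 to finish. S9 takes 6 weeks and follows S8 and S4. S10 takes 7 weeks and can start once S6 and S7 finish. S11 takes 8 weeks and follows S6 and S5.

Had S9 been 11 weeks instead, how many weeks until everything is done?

25

Baseline: S4→S6→S11 = 9+5+8 = 22 → 22 weeks.
The longest path through S9 is only 20 weeks, so S9 has float 2.
New critical path: S4→S8→S9 = 9+5+11 = 25 ⇒ 25 weeks.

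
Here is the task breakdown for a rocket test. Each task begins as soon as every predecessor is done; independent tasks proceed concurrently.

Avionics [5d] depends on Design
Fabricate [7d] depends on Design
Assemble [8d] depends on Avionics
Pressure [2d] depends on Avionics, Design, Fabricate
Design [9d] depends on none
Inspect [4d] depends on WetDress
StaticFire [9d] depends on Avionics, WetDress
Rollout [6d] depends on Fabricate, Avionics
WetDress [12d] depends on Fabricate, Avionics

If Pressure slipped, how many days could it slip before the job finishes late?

The longest chain is Design→Fabricate→WetDress→StaticFire = 9+7+12+9 = 37; overall finish 37 days.
Longest path through Pressure: 18 days (earliest finish 18, latest finish 37).
Float = 37 − 18 = 19.

19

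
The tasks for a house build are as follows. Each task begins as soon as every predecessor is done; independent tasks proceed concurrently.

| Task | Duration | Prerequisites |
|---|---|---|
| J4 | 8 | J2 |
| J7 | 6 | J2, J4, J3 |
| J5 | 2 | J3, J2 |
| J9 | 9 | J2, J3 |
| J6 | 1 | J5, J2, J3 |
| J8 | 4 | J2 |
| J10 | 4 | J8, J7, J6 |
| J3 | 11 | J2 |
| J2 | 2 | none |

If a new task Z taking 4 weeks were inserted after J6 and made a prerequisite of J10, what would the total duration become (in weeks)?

24

Originally the house build takes 23 weeks.
With Z inserted, J10 now waits for max(J8, J7, J6, Z).
New critical path: J2→J3→J5→J6→Z→J10 = 2+11+2+1+4+4 = 24 ⇒ 24 weeks.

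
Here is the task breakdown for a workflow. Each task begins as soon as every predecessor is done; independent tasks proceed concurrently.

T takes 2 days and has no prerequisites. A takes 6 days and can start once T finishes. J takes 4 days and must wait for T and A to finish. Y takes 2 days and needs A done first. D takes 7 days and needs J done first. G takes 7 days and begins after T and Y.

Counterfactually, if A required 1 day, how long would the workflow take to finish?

Actual critical path: T→A→J→D = 2+6+4+7 = 19 ⇒ 19 days.
A lies on that path, so at 1 day the path becomes 14 days.
That remains the longest chain; total 14 days.

14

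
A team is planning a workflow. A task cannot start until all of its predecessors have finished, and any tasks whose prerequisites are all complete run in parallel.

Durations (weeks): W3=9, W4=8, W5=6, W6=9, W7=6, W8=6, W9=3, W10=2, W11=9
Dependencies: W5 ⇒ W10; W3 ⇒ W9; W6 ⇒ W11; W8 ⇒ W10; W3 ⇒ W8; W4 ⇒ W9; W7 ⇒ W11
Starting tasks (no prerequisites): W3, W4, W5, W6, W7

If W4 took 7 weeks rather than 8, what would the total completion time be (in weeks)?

18

Baseline: W6→W11 = 9+9 = 18 → 18 weeks.
W4 is off the critical path — its longest chain is 11 weeks, giving 7 of slack.
The critical path is still W6→W11; finish is now 18 weeks.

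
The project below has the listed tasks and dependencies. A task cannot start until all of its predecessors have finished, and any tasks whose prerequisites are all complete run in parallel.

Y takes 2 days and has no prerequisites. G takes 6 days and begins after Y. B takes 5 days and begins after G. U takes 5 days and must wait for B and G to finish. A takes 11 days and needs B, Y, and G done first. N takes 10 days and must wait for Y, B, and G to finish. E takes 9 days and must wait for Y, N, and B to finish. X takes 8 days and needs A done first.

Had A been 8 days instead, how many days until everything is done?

The binding path is Y→G→B→A→X = 2+6+5+11+8 = 32; finish at 32 days.
Since A is critical, the -3 change carries straight to that chain (now 29 days).
Now Y→G→B→N→E = 2+6+5+10+9 = 32 is longest, so the finish becomes 32 days.

32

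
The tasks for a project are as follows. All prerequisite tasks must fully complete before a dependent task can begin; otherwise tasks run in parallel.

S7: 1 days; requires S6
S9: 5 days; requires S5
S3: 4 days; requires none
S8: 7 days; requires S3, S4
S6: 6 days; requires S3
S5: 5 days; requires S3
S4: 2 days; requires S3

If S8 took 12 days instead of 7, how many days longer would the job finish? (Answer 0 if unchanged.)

The binding path is S3→S5→S9 = 4+5+5 = 14; finish at 14 days.
S8 has 1 day of float (longest path through it is 13).
Now S3→S4→S8 = 4+2+12 = 18 is longest, so the finish becomes 18 days.
Change in finish: 18 − 14 = +4 days.

4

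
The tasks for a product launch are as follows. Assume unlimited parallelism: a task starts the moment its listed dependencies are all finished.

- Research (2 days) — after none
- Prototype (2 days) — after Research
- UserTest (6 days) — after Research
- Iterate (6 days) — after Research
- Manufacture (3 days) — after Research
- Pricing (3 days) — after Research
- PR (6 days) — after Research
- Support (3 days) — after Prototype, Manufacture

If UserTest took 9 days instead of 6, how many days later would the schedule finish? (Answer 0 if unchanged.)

3

As given, the longest chain is Research→UserTest = 2+6 = 8, so the finish is 8 days.
UserTest lies on that path, so at 9 days the path becomes 11 days.
The critical path is still Research→UserTest; finish is now 11 days.
Change in finish: 11 − 8 = +3 days.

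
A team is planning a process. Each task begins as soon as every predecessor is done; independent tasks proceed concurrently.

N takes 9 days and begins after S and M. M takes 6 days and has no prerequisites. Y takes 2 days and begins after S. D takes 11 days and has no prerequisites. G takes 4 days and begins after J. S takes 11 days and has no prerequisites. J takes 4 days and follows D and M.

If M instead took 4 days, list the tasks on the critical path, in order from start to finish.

S, N

The binding path is S→N = 11+9 = 20; finish at 20 days.
The longest path through M is only 15 days, so M has float 5.
No other chain overtakes it, so the finish is 20 days.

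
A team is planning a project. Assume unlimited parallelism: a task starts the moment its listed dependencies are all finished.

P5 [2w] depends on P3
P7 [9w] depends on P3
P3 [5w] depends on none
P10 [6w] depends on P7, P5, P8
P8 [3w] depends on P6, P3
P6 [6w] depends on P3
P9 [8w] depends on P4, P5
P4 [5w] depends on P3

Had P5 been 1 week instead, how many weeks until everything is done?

Actual critical path: P3→P6→P8→P10 = 5+6+3+6 = 20 ⇒ 20 weeks.
P5 has 5 weeks of float (longest path through it is 15).
The critical path is still P3→P6→P8→P10; finish is now 20 weeks.

20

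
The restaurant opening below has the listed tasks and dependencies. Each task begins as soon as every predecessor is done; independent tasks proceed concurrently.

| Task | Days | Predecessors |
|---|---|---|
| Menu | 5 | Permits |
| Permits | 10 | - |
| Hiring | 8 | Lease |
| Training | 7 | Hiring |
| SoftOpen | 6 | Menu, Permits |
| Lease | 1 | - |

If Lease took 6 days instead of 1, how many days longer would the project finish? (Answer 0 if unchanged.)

Baseline: Permits→Menu→SoftOpen = 10+5+6 = 21 → 21 days.
The longest path through Lease is only 16 days, so Lease has float 5.
The binding chain switches to Lease→Hiring→Training = 6+8+7 = 21; finish 21 days.
Change in finish: 21 − 21 = +0 days.

0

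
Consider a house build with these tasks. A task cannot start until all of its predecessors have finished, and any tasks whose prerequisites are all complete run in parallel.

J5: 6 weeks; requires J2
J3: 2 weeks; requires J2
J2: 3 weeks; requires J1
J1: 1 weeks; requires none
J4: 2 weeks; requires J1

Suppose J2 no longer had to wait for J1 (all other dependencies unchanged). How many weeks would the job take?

With the dependency in place, J1→J2→J5 = 1+3+6 = 10 sets the finish at 10 weeks.
Without J1→J2, J2's earliest start moves from 1 to 0.
After: J2→J5 = 3+6 = 9 → 9 weeks.

9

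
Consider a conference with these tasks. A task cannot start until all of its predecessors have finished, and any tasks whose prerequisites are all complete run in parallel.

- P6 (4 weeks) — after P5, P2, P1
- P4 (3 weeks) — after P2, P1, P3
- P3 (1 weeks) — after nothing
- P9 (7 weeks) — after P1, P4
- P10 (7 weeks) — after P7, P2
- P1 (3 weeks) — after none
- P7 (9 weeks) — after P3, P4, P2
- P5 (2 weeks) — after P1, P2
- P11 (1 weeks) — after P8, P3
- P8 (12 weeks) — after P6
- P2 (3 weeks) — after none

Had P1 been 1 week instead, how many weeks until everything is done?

22

Actual critical path: P1→P4→P7→P10 = 3+3+9+7 = 22 ⇒ 22 weeks.
P1 is on the critical path; changing it to 1 makes that path 20 weeks.
Now P2→P4→P7→P10 = 3+3+9+7 = 22 is longest, so the finish becomes 22 weeks.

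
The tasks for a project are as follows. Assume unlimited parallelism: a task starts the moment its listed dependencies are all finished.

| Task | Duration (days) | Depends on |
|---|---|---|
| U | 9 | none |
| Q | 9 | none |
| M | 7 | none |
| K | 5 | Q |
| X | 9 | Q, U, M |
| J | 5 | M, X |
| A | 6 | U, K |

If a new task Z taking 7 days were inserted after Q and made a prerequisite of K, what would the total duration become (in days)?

Originally the project takes 23 days.
With Z inserted, K now waits for max(Q, Z).
New critical path: Q→Z→K→A = 9+7+5+6 = 27 ⇒ 27 days.

27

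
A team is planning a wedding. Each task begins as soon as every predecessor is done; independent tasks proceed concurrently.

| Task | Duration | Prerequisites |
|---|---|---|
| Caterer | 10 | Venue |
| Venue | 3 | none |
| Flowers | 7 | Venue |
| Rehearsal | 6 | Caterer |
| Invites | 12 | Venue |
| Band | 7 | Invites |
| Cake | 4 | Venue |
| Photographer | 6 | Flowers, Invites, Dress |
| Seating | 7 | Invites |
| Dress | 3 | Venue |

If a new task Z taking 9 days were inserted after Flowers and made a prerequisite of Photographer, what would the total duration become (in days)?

Originally the project takes 22 days.
With Z inserted, Photographer now waits for max(Flowers, Invites, Dress, Z).
New critical path: Venue→Flowers→Z→Photographer = 3+7+9+6 = 25 ⇒ 25 days.

25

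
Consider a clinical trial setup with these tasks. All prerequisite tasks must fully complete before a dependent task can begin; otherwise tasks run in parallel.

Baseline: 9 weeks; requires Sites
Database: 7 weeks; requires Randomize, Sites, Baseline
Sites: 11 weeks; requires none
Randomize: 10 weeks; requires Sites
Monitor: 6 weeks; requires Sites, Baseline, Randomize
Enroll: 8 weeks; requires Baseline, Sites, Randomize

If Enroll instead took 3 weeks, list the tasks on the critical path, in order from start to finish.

The binding path is Sites→Randomize→Enroll = 11+10+8 = 29; finish at 29 weeks.
Enroll lies on that path, so at 3 weeks the path becomes 24 weeks.
The binding chain switches to Sites→Randomize→Database = 11+10+7 = 28; finish 28 weeks.

Sites, Randomize, Database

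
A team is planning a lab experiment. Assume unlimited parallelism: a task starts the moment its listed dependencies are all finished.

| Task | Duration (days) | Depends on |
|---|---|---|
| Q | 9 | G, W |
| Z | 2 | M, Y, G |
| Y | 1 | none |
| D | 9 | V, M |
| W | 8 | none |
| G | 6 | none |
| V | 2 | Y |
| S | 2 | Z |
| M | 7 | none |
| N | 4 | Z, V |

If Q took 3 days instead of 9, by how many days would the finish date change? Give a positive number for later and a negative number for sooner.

-1

Critical path before the change: W→Q = 8+9 = 17 giving 17 days.
Since Q is critical, the -6 change carries straight to that chain (now 11 days).
The binding chain switches to M→D = 7+9 = 16; finish 16 days.
Change in finish: 16 − 17 = -1 days.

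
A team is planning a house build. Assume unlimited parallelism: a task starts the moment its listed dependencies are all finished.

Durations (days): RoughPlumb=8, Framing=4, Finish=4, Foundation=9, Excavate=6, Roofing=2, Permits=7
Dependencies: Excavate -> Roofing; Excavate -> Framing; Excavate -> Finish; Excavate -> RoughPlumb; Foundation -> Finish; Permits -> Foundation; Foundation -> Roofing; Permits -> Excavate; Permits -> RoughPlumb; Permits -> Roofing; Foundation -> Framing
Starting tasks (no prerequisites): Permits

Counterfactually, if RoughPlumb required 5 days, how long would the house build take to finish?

Baseline: Permits→Excavate→RoughPlumb = 7+6+8 = 21 → 21 days.
Since RoughPlumb is critical, the -3 change carries straight to that chain (now 18 days).
Now Permits→Foundation→Framing = 7+9+4 = 20 is longest, so the finish becomes 20 days.

20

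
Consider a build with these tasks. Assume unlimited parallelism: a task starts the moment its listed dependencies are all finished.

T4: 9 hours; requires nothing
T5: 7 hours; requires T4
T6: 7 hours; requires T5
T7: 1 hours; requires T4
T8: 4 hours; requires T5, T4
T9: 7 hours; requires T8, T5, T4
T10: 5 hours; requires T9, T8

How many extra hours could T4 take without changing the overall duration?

The longest chain is T4→T5→T8→T9→T10 = 9+7+4+7+5 = 32; overall finish 32 hours.
Longest path through T4: 32 hours (earliest finish 9, latest finish 9).
Float = 32 − 32 = 0.

0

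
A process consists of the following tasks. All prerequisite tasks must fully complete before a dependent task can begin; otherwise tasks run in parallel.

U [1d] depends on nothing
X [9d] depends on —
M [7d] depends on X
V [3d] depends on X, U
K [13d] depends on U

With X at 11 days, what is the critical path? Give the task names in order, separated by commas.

X, M

Critical path before the change: X→M = 9+7 = 16 giving 16 days.
Since X is critical, the +2 change carries straight to that chain (now 18 days).
The critical path is still X→M; finish is now 18 days.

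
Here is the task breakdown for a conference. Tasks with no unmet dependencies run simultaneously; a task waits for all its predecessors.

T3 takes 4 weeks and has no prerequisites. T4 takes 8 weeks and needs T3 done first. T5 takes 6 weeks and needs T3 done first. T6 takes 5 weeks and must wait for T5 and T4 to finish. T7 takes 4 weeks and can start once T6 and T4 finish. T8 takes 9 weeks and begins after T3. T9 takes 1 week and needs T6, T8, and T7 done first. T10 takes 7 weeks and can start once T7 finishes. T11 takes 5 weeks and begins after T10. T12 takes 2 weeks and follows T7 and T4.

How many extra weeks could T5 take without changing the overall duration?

Critical path: T3→T4→T6→T7→T10→T11 = 4+8+5+4+7+5 = 33, so the finish is 33 weeks.
T5 finishes as early as 10 and must finish by 12.
Float = 33 − 31 = 2.

2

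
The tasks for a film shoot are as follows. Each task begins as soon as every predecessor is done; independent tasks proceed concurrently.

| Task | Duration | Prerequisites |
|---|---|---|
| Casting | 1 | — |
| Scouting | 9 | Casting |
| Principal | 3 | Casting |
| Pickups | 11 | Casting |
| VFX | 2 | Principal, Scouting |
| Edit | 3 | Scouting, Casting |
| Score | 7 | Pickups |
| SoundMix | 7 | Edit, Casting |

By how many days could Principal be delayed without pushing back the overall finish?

Critical path: Casting→Scouting→Edit→SoundMix = 1+9+3+7 = 20, so the finish is 20 days.
The longest chain containing Principal totals 6 days.
Slack of Principal = 15 − 1 = 14 days.

14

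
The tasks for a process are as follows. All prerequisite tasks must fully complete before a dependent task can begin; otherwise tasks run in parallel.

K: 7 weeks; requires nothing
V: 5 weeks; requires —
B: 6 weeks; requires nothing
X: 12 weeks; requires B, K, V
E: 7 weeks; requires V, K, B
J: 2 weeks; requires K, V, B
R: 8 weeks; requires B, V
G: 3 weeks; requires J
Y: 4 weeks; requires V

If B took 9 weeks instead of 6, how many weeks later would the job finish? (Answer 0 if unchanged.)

Critical path before the change: K→X = 7+12 = 19 giving 19 weeks.
B is off the critical path — its longest chain is 18 weeks, giving 1 of slack.
The binding chain switches to B→X = 9+12 = 21; finish 21 weeks.
Change in finish: 21 − 19 = +2 weeks.

2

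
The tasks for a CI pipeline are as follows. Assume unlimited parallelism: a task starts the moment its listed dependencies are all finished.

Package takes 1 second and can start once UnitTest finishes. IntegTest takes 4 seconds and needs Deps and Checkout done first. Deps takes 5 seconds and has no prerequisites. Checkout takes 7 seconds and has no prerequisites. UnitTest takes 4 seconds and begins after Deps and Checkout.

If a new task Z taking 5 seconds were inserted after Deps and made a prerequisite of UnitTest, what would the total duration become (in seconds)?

15

Originally the job takes 12 seconds.
With Z inserted, UnitTest now waits for max(Deps, Checkout, Z).
New critical path: Deps→Z→UnitTest→Package = 5+5+4+1 = 15 ⇒ 15 seconds.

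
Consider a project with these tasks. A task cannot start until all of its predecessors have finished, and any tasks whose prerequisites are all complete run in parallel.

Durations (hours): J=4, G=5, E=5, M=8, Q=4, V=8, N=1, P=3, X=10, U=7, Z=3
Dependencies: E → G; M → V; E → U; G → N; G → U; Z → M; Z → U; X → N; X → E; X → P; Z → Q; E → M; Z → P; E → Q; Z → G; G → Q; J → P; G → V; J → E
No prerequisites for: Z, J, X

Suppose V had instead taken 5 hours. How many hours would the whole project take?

28

The binding path is X→E→M→V = 10+5+8+8 = 31; finish at 31 hours.
V is on the critical path; changing it to 5 makes that path 28 hours.
That remains the longest chain; total 28 hours.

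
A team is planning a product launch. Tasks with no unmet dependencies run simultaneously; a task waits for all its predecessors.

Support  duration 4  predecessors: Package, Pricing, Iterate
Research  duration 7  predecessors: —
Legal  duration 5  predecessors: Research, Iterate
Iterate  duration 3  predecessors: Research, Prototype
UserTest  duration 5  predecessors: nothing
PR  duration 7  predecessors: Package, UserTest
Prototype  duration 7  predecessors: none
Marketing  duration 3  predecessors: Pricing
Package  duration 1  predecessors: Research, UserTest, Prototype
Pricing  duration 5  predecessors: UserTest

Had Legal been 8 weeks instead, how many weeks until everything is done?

18

Critical path before the change: Research→Iterate→Legal = 7+3+5 = 15 giving 15 weeks.
Legal is on the critical path; changing it to 8 makes that path 18 weeks.
The critical path is still Research→Iterate→Legal; finish is now 18 weeks.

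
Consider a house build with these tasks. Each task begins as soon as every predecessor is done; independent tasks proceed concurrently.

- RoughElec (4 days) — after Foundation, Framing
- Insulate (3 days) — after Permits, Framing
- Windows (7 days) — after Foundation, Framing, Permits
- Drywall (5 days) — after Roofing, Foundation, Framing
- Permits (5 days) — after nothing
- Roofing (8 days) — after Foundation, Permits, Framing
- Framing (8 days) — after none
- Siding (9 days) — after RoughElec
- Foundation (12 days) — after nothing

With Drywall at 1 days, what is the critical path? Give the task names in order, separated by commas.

Foundation, RoughElec, Siding

Critical path before the change: Foundation→Roofing→Drywall = 12+8+5 = 25 giving 25 days.
Drywall is on the critical path; changing it to 1 makes that path 21 days.
New critical path: Foundation→RoughElec→Siding = 12+4+9 = 25 ⇒ 25 days.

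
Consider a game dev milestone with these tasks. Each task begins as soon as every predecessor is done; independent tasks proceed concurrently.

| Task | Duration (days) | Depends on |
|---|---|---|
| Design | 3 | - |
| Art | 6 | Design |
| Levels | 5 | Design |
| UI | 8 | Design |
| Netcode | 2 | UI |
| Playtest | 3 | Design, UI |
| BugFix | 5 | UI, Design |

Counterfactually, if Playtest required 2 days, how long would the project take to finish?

The binding path is Design→UI→BugFix = 3+8+5 = 16; finish at 16 days.
Playtest is off the critical path — its longest chain is 14 days, giving 2 of slack.
No other chain overtakes it, so the finish is 16 days.

16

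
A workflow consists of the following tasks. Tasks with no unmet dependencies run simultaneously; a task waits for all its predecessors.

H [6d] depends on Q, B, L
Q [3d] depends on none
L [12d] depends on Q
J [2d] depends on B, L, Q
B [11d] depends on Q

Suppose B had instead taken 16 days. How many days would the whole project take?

25

Baseline: Q→L→H = 3+12+6 = 21 → 21 days.
B has 1 day of float (longest path through it is 20).
Now Q→B→H = 3+16+6 = 25 is longest, so the finish becomes 25 days.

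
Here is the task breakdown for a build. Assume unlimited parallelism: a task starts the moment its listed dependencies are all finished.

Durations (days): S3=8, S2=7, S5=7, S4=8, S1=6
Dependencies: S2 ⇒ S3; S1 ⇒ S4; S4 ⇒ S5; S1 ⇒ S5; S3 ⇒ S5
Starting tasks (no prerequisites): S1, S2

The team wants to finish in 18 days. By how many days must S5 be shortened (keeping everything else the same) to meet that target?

Current finish: 22 days; target: 18.
S5 is on every critical path, so each day cut from S5 cuts the finish by one (this holds down to a finish of 16).
Need 22 − 18 = 4 days off S5 → S5 becomes 3 days, finish becomes 18.

4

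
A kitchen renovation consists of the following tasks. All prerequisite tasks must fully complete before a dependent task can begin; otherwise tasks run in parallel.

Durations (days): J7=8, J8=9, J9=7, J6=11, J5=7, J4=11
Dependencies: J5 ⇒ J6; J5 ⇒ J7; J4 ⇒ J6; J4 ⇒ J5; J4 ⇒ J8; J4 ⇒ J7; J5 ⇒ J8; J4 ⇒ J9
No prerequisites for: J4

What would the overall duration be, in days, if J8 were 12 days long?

30

Critical path before the change: J4→J5→J6 = 11+7+11 = 29 giving 29 days.
The longest path through J8 is only 27 days, so J8 has float 2.
The binding chain switches to J4→J5→J8 = 11+7+12 = 30; finish 30 days.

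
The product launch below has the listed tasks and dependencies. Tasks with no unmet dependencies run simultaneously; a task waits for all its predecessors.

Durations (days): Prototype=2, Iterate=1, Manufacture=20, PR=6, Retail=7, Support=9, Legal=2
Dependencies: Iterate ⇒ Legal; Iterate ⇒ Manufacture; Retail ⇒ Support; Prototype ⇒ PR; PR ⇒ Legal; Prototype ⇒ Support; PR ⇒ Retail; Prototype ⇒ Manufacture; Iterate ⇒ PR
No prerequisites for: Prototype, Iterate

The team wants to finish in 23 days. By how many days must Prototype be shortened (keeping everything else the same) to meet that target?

Current finish: 24 days; target: 23.
Prototype is on every critical path, so each day cut from Prototype cuts the finish by one (this holds down to a finish of 23).
Need 24 − 23 = 1 day off Prototype → Prototype becomes 1 day, finish becomes 23.

1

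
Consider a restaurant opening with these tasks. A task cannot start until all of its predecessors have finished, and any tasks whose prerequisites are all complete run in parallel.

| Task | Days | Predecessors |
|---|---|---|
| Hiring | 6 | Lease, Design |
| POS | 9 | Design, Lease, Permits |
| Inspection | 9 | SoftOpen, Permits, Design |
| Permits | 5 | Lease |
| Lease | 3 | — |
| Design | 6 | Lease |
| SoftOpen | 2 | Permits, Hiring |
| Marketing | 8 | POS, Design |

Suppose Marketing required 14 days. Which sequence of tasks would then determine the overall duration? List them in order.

Lease, Design, POS, Marketing

Baseline: Lease→Design→POS→Marketing = 3+6+9+8 = 26 → 26 days.
Since Marketing is critical, the +6 change carries straight to that chain (now 32 days).
The critical path is still Lease→Design→POS→Marketing; finish is now 32 days.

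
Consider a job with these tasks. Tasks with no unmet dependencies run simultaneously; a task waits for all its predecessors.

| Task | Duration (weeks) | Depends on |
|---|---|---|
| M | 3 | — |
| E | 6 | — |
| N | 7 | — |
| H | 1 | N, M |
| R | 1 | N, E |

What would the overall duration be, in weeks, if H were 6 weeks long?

Actual critical path: N→H = 7+1 = 8 ⇒ 8 weeks.
Since H is critical, the +5 change carries straight to that chain (now 13 weeks).
The critical path is still N→H; finish is now 13 weeks.

13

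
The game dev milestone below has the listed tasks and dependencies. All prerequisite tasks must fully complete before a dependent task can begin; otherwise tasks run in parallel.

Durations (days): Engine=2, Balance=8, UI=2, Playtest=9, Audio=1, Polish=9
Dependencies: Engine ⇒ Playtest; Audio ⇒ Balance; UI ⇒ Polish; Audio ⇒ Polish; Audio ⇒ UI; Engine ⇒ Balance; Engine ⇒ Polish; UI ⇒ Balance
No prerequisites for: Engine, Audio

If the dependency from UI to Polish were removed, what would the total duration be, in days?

11

Before: longest chain Audio→UI→Polish = 1+2+9 = 12, finish 12.
Without UI→Polish, Polish's earliest start moves from 3 to 2.
New critical path: Engine→Playtest = 2+9 = 11 ⇒ 11 days.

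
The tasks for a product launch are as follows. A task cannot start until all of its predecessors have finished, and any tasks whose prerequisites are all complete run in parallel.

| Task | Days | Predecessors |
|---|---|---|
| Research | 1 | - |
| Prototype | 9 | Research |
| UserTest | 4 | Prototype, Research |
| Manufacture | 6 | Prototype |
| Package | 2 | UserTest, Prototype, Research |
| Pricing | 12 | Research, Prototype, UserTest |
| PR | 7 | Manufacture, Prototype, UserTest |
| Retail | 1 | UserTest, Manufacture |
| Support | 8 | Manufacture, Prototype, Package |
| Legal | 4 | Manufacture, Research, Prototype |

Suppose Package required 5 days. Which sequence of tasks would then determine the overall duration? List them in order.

Research, Prototype, UserTest, Package, Support

The binding path is Research→Prototype→UserTest→Pricing = 1+9+4+12 = 26; finish at 26 days.
Package is off the critical path — its longest chain is 24 days, giving 2 of slack.
Now Research→Prototype→UserTest→Package→Support = 1+9+4+5+8 = 27 is longest, so the finish becomes 27 days.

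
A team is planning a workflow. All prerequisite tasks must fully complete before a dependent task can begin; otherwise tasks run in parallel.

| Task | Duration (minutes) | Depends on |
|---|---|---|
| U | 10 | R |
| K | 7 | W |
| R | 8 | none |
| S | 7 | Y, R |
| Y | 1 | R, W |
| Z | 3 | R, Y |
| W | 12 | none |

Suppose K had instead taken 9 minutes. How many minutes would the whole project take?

21

Baseline: W→Y→S = 12+1+7 = 20 → 20 minutes.
The longest path through K is only 19 minutes, so K has float 1.
Now W→K = 12+9 = 21 is longest, so the finish becomes 21 minutes.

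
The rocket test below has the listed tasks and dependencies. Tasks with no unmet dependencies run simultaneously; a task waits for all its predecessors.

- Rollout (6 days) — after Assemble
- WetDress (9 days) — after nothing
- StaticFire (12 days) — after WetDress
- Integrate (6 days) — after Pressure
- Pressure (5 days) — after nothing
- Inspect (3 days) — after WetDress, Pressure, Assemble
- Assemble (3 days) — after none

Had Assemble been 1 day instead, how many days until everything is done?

21

Actual critical path: WetDress→StaticFire = 9+12 = 21 ⇒ 21 days.
Assemble is off the critical path — its longest chain is 9 days, giving 12 of slack.
That remains the longest chain; total 21 days.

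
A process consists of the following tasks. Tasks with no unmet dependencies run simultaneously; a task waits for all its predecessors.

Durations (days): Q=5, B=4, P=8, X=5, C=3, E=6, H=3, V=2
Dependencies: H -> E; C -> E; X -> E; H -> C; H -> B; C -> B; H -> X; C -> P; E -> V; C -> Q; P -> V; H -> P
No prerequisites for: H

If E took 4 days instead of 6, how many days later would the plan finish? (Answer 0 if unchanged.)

As given, the longest chain is H→X→E→V = 3+5+6+2 = 16, so the finish is 16 days.
E is on the critical path; changing it to 4 makes that path 14 days.
The binding chain switches to H→C→P→V = 3+3+8+2 = 16; finish 16 days.
Change in finish: 16 − 16 = +0 days.

0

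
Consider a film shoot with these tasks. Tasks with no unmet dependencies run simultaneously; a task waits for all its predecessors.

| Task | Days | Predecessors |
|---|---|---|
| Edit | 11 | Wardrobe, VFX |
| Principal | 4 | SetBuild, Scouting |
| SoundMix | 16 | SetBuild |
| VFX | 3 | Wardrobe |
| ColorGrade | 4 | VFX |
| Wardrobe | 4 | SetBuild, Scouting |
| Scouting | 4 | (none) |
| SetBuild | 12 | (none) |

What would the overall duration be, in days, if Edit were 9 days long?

As given, the longest chain is SetBuild→Wardrobe→VFX→Edit = 12+4+3+11 = 30, so the finish is 30 days.
Edit lies on that path, so at 9 days the path becomes 28 days.
That remains the longest chain; total 28 days.

28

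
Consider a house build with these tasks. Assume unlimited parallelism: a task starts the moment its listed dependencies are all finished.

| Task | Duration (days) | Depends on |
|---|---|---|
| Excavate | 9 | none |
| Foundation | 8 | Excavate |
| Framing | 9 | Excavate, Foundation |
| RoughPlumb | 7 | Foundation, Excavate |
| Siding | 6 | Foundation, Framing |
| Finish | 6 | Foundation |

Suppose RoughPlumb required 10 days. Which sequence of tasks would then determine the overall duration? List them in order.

Excavate, Foundation, Framing, Siding

Critical path before the change: Excavate→Foundation→Framing→Siding = 9+8+9+6 = 32 giving 32 days.
The longest path through RoughPlumb is only 24 days, so RoughPlumb has float 8.
The critical path is still Excavate→Foundation→Framing→Siding; finish is now 32 days.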